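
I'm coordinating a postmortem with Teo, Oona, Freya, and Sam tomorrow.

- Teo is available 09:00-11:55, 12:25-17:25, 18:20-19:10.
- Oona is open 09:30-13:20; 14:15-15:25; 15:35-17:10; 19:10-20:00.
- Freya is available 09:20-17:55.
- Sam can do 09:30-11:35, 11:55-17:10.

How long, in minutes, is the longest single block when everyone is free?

125

Teo ∩ Oona: 09:30-11:55, 12:25-13:20, 14:15-15:25, 15:35-17:10.
Teo ∩ Oona ∩ Freya: 09:30-11:55, 12:25-13:20, 14:15-15:25, 15:35-17:10.
Teo ∩ Oona ∩ Freya ∩ Sam: 09:30-11:35, 12:25-13:20, 14:15-15:25, 15:35-17:10.
The longest is 09:30-11:35 at 125 minutes.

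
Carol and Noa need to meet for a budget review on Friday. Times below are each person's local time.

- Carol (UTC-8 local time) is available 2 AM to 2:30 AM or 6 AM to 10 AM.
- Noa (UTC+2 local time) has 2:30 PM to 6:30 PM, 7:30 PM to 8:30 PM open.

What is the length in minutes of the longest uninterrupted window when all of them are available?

150

Carol in UTC: 10:00-10:30, 14:00-18:00 (add 8h to convert from UTC-8).
Noa in UTC: 12:30-16:30, 17:30-18:30 (subtract 2h to convert from UTC+2).
Carol ∩ Noa: 14:00-16:30, 17:30-18:00.
So the common availability across everyone is 14:00-16:30, 17:30-18:00.
The longest is 14:00-16:30 at 150 minutes.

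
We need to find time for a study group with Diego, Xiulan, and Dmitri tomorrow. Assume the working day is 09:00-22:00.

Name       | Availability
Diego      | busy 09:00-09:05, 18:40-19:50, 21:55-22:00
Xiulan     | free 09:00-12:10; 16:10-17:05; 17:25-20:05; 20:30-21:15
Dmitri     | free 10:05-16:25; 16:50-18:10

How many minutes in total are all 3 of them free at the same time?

200

Diego free: 09:05-18:40, 19:50-21:55 (invert busy blocks within the working day).
Xiulan free: 09:00-12:10, 16:10-17:05, 17:25-20:05, 20:30-21:15.
Dmitri free: 10:05-16:25, 16:50-18:10.
Diego ∩ Xiulan: 09:05-12:10, 16:10-17:05, 17:25-18:40, 19:50-20:05, 20:30-21:15.
Diego ∩ Xiulan ∩ Dmitri: 10:05-12:10, 16:10-16:25, 16:50-17:05, 17:25-18:10.
Summing the common windows: 125 + 15 + 15 + 45 = 200 minutes.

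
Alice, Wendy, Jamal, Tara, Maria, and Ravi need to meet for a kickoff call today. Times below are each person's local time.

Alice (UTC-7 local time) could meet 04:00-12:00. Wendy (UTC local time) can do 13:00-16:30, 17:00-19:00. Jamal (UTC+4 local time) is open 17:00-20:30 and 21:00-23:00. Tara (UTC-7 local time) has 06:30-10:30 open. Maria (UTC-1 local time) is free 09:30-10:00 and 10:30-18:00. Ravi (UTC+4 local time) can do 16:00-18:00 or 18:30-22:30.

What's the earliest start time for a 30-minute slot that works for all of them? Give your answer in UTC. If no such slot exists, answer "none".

13:30

Alice in UTC: 11:00-19:00 (add 7h to convert from UTC-7).
Wendy in UTC: 13:00-16:30, 17:00-19:00.
Jamal in UTC: 13:00-16:30, 17:00-19:00 (subtract 4h to convert from UTC+4).
Tara in UTC: 13:30-17:30 (add 7h to convert from UTC-7).
Maria in UTC: 10:30-11:00, 11:30-19:00 (add 1h to convert from UTC-1).
Ravi in UTC: 12:00-14:00, 14:30-18:30 (subtract 4h to convert from UTC+4).
Alice ∩ Wendy: 13:00-16:30, 17:00-19:00.
Alice ∩ Wendy ∩ Jamal: 13:00-16:30, 17:00-19:00.
Alice ∩ Wendy ∩ Jamal ∩ Tara: 13:30-16:30, 17:00-17:30.
Alice ∩ Wendy ∩ Jamal ∩ Tara ∩ Maria: 13:30-16:30, 17:00-17:30.
Alice ∩ Wendy ∩ Jamal ∩ Tara ∩ Maria ∩ Ravi: 13:30-14:00, 14:30-16:30, 17:00-17:30.
The first common window of at least 30 minutes is 13:30-14:00, so the earliest start is 13:30.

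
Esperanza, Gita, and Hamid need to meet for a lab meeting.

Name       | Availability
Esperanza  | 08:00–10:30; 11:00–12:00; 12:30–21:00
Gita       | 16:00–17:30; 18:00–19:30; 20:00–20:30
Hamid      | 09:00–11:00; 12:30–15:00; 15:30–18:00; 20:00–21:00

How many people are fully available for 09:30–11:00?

Hamid can make the full 09:30-11:00 slot — that's 1.

1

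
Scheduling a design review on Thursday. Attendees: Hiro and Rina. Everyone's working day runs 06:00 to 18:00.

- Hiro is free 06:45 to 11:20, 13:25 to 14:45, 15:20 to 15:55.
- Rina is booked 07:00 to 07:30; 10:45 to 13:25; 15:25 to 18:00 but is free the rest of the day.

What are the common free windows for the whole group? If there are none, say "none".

06:45-07:00, 07:30-10:45, 13:25-14:45, 15:20-15:25

Hiro free: 06:45-11:20, 13:25-14:45, 15:20-15:55.
Rina free: 06:00-07:00, 07:30-10:45, 13:25-15:25 (invert busy blocks within the working day).
Hiro ∩ Rina: 06:45-07:00, 07:30-10:45, 13:25-14:45, 15:20-15:25.
So the common availability across everyone is 06:45-07:00, 07:30-10:45, 13:25-14:45, 15:20-15:25.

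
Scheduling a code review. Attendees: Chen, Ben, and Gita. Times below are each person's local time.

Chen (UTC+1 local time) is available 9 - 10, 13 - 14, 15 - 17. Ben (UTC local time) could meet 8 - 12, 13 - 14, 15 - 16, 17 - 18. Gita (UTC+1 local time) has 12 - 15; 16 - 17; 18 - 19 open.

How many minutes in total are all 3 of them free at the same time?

60

Chen in UTC: 08:00-09:00, 12:00-13:00, 14:00-16:00 (subtract 1h to convert from UTC+1).
Ben in UTC: 08:00-12:00, 13:00-14:00, 15:00-16:00, 17:00-18:00.
Gita in UTC: 11:00-14:00, 15:00-16:00, 17:00-18:00 (subtract 1h to convert from UTC+1).
Chen ∩ Ben: 08:00-09:00, 15:00-16:00.
Chen ∩ Ben ∩ Gita: 15:00-16:00.
Those are the intersection windows.
That's a single block of 60 minutes.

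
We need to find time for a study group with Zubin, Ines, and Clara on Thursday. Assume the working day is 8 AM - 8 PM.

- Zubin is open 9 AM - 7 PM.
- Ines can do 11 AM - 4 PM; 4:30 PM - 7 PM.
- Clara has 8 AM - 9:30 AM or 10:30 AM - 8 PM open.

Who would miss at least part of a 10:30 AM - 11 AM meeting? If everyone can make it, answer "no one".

Zubin: free for 10:30-11:00. Ines: not fully free for 10:30-11:00. Clara: free for 10:30-11:00.

Ines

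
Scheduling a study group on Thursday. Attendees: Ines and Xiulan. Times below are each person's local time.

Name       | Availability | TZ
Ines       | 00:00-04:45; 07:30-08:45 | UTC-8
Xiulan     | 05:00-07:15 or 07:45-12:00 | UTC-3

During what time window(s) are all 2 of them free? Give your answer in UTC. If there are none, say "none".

08:00-10:15, 10:45-12:45

Ines in UTC: 08:00-12:45, 15:30-16:45 (add 8h to convert from UTC-8).
Xiulan in UTC: 08:00-10:15, 10:45-15:00 (add 3h to convert from UTC-3).
Ines ∩ Xiulan: 08:00-10:15, 10:45-12:45.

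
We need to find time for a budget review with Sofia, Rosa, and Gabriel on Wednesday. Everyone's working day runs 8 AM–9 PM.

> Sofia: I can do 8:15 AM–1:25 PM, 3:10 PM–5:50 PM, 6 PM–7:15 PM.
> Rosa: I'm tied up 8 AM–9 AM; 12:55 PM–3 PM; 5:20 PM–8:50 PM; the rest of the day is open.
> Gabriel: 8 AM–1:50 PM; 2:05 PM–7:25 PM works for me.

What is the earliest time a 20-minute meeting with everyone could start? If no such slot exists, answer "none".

09:00

Sofia free: 08:15-13:25, 15:10-17:50, 18:00-19:15.
Rosa free: 09:00-12:55, 15:00-17:20, 20:50-21:00 (invert busy blocks within the working day).
Gabriel free: 08:00-13:50, 14:05-19:25.
Sofia ∩ Rosa: 09:00-12:55, 15:10-17:20.
Sofia ∩ Rosa ∩ Gabriel: 09:00-12:55, 15:10-17:20.
So the common availability across everyone is 09:00-12:55, 15:10-17:20.
The first common window of at least 20 minutes is 09:00-12:55, so the earliest start is 09:00.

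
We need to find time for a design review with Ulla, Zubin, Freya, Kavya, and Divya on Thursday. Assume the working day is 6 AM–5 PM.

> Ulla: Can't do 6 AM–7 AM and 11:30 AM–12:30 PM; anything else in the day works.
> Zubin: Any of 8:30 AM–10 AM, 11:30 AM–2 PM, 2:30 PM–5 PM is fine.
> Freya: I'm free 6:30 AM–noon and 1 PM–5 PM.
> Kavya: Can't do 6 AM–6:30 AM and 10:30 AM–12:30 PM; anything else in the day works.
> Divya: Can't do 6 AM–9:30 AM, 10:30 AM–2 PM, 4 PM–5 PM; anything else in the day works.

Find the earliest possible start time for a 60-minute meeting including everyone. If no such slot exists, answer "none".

14:30

Ulla free: 07:00-11:30, 12:30-17:00 (invert busy blocks within the working day).
Zubin free: 08:30-10:00, 11:30-14:00, 14:30-17:00.
Freya free: 06:30-12:00, 13:00-17:00.
Kavya free: 06:30-10:30, 12:30-17:00 (invert busy blocks within the working day).
Divya free: 09:30-10:30, 14:00-16:00 (invert busy blocks within the working day).
Ulla ∩ Zubin: 08:30-10:00, 12:30-14:00, 14:30-17:00.
Ulla ∩ Zubin ∩ Freya: 08:30-10:00, 13:00-14:00, 14:30-17:00.
Ulla ∩ Zubin ∩ Freya ∩ Kavya: 08:30-10:00, 13:00-14:00, 14:30-17:00.
Ulla ∩ Zubin ∩ Freya ∩ Kavya ∩ Divya: 09:30-10:00, 14:30-16:00.
The first common window of at least 60 minutes is 14:30-16:00, so the earliest start is 14:30.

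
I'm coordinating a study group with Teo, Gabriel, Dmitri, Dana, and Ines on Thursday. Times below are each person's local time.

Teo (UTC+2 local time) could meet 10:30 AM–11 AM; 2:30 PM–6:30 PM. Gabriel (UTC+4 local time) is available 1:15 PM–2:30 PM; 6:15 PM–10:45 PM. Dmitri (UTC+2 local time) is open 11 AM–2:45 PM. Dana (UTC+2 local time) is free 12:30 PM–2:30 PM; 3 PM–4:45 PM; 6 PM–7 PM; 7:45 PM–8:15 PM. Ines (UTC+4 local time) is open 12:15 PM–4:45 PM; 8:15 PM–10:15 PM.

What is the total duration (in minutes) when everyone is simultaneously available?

Teo in UTC: 08:30-09:00, 12:30-16:30 (subtract 2h to convert from UTC+2).
Gabriel in UTC: 09:15-10:30, 14:15-18:45 (subtract 4h to convert from UTC+4).
Dmitri in UTC: 09:00-12:45 (subtract 2h to convert from UTC+2).
Dana in UTC: 10:30-12:30, 13:00-14:45, 16:00-17:00, 17:45-18:15 (subtract 2h to convert from UTC+2).
Ines in UTC: 08:15-12:45, 16:15-18:15 (subtract 4h to convert from UTC+4).
Teo ∩ Gabriel: 14:15-16:30.
Teo ∩ Gabriel ∩ Dmitri: ∅.
Teo ∩ Gabriel ∩ Dmitri ∩ Dana: ∅.
Teo ∩ Gabriel ∩ Dmitri ∩ Dana ∩ Ines: ∅.
There is no time when everyone is free.
There is no common window, so the total is 0 minutes.

0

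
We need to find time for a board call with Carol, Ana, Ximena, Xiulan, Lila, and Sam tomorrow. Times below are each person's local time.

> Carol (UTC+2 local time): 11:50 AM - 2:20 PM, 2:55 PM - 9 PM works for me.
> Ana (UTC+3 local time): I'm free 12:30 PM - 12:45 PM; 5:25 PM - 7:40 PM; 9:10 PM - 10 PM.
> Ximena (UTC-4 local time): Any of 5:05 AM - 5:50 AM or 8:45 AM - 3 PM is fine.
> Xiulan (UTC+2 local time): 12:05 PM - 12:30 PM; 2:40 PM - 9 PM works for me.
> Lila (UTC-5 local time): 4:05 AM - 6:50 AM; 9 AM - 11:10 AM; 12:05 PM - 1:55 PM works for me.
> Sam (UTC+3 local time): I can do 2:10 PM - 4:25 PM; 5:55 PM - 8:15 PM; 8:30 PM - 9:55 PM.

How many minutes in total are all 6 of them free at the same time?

Carol in UTC: 09:50-12:20, 12:55-19:00 (subtract 2h to convert from UTC+2).
Ana in UTC: 09:30-09:45, 14:25-16:40, 18:10-19:00 (subtract 3h to convert from UTC+3).
Ximena in UTC: 09:05-09:50, 12:45-19:00 (add 4h to convert from UTC-4).
Xiulan in UTC: 10:05-10:30, 12:40-19:00 (subtract 2h to convert from UTC+2).
Lila in UTC: 09:05-11:50, 14:00-16:10, 17:05-18:55 (add 5h to convert from UTC-5).
Sam in UTC: 11:10-13:25, 14:55-17:15, 17:30-18:55 (subtract 3h to convert from UTC+3).
Carol ∩ Ana: 14:25-16:40, 18:10-19:00.
Carol ∩ Ana ∩ Ximena: 14:25-16:40, 18:10-19:00.
Carol ∩ Ana ∩ Ximena ∩ Xiulan: 14:25-16:40, 18:10-19:00.
Carol ∩ Ana ∩ Ximena ∩ Xiulan ∩ Lila: 14:25-16:10, 18:10-18:55.
Carol ∩ Ana ∩ Ximena ∩ Xiulan ∩ Lila ∩ Sam: 14:55-16:10, 18:10-18:55.
Those are the intersection windows.
Summing the common windows: 75 + 45 = 120 minutes.

120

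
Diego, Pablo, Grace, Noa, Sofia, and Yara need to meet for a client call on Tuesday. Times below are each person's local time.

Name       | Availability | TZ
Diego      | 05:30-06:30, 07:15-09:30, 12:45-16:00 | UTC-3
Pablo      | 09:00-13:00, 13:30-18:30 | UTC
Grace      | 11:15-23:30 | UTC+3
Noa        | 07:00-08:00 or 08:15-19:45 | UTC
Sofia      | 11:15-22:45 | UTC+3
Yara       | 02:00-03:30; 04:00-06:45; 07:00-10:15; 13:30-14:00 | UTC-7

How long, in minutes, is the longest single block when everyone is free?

90

Diego in UTC: 08:30-09:30, 10:15-12:30, 15:45-19:00 (add 3h to convert from UTC-3).
Pablo in UTC: 09:00-13:00, 13:30-18:30.
Grace in UTC: 08:15-20:30 (subtract 3h to convert from UTC+3).
Noa in UTC: 07:00-08:00, 08:15-19:45.
Sofia in UTC: 08:15-19:45 (subtract 3h to convert from UTC+3).
Yara in UTC: 09:00-10:30, 11:00-13:45, 14:00-17:15, 20:30-21:00 (add 7h to convert from UTC-7).
Diego ∩ Pablo: 09:00-09:30, 10:15-12:30, 15:45-18:30.
Diego ∩ Pablo ∩ Grace: 09:00-09:30, 10:15-12:30, 15:45-18:30.
Diego ∩ Pablo ∩ Grace ∩ Noa: 09:00-09:30, 10:15-12:30, 15:45-18:30.
Diego ∩ Pablo ∩ Grace ∩ Noa ∩ Sofia: 09:00-09:30, 10:15-12:30, 15:45-18:30.
Diego ∩ Pablo ∩ Grace ∩ Noa ∩ Sofia ∩ Yara: 09:00-09:30, 10:15-10:30, 11:00-12:30, 15:45-17:15.
Those are the intersection windows.
The longest is 11:00-12:30 at 90 minutes.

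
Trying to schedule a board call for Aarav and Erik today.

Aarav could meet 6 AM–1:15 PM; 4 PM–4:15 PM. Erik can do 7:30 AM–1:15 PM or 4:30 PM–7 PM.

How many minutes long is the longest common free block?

Aarav ∩ Erik: 07:30-13:15.
Those are the intersection windows.
The longest is 07:30-13:15 at 345 minutes.

345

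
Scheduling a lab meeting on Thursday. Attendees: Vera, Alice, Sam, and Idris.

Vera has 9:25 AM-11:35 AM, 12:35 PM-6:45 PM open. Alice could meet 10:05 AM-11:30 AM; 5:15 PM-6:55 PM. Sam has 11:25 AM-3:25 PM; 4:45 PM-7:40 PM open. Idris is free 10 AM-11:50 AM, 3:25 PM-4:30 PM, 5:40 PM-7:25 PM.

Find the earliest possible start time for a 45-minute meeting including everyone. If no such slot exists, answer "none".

17:40

Vera ∩ Alice: 10:05-11:30, 17:15-18:45.
Vera ∩ Alice ∩ Sam: 11:25-11:30, 17:15-18:45.
Vera ∩ Alice ∩ Sam ∩ Idris: 11:25-11:30, 17:40-18:45.
The first common window of at least 45 minutes is 17:40-18:45, so the earliest start is 17:40.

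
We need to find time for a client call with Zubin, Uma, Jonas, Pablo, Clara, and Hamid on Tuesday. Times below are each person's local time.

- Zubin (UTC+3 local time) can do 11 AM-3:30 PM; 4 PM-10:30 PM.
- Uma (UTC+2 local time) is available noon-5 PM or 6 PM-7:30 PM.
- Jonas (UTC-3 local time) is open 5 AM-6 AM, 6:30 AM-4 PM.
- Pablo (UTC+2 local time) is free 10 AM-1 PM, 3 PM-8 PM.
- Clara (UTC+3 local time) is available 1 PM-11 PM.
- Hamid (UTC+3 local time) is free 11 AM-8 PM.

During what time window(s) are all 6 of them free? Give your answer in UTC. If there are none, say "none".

10:00-11:00, 13:00-15:00, 16:00-17:00

Zubin in UTC: 08:00-12:30, 13:00-19:30 (subtract 3h to convert from UTC+3).
Uma in UTC: 10:00-15:00, 16:00-17:30 (subtract 2h to convert from UTC+2).
Jonas in UTC: 08:00-09:00, 09:30-19:00 (add 3h to convert from UTC-3).
Pablo in UTC: 08:00-11:00, 13:00-18:00 (subtract 2h to convert from UTC+2).
Clara in UTC: 10:00-20:00 (subtract 3h to convert from UTC+3).
Hamid in UTC: 08:00-17:00 (subtract 3h to convert from UTC+3).
Zubin ∩ Uma: 10:00-12:30, 13:00-15:00, 16:00-17:30.
Zubin ∩ Uma ∩ Jonas: 10:00-12:30, 13:00-15:00, 16:00-17:30.
Zubin ∩ Uma ∩ Jonas ∩ Pablo: 10:00-11:00, 13:00-15:00, 16:00-17:30.
Zubin ∩ Uma ∩ Jonas ∩ Pablo ∩ Clara: 10:00-11:00, 13:00-15:00, 16:00-17:30.
Zubin ∩ Uma ∩ Jonas ∩ Pablo ∩ Clara ∩ Hamid: 10:00-11:00, 13:00-15:00, 16:00-17:00.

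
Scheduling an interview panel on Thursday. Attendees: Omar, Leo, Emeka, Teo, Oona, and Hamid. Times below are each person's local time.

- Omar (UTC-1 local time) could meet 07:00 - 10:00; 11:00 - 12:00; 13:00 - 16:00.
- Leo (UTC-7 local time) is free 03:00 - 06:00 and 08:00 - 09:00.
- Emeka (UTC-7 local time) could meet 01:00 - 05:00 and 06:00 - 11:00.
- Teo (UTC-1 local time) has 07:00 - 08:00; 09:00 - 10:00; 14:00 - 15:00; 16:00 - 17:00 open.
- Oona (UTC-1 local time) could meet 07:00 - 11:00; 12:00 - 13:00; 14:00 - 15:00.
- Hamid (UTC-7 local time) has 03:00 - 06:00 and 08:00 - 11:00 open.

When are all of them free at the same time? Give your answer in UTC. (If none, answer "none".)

Omar in UTC: 08:00-11:00, 12:00-13:00, 14:00-17:00 (add 1h to convert from UTC-1).
Leo in UTC: 10:00-13:00, 15:00-16:00 (add 7h to convert from UTC-7).
Emeka in UTC: 08:00-12:00, 13:00-18:00 (add 7h to convert from UTC-7).
Teo in UTC: 08:00-09:00, 10:00-11:00, 15:00-16:00, 17:00-18:00 (add 1h to convert from UTC-1).
Oona in UTC: 08:00-12:00, 13:00-14:00, 15:00-16:00 (add 1h to convert from UTC-1).
Hamid in UTC: 10:00-13:00, 15:00-18:00 (add 7h to convert from UTC-7).
Omar ∩ Leo: 10:00-11:00, 12:00-13:00, 15:00-16:00.
Omar ∩ Leo ∩ Emeka: 10:00-11:00, 15:00-16:00.
Omar ∩ Leo ∩ Emeka ∩ Teo: 10:00-11:00, 15:00-16:00.
Omar ∩ Leo ∩ Emeka ∩ Teo ∩ Oona: 10:00-11:00, 15:00-16:00.
Omar ∩ Leo ∩ Emeka ∩ Teo ∩ Oona ∩ Hamid: 10:00-11:00, 15:00-16:00.
So the common availability across everyone is 10:00-11:00, 15:00-16:00.

10:00-11:00, 15:00-16:00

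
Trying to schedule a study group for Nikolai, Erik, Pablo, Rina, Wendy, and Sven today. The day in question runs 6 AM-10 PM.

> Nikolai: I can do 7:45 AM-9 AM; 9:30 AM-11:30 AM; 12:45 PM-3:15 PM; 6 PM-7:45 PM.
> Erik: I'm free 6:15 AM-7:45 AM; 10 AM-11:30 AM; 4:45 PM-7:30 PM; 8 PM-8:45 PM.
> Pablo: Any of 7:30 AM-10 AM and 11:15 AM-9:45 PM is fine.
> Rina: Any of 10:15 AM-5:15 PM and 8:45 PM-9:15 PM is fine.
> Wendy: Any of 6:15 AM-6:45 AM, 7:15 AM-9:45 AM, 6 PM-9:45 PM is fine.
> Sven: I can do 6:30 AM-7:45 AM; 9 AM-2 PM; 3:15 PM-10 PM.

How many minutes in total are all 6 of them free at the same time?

0

Nikolai ∩ Erik: 10:00-11:30, 18:00-19:30.
Nikolai ∩ Erik ∩ Pablo: 11:15-11:30, 18:00-19:30.
Nikolai ∩ Erik ∩ Pablo ∩ Rina: 11:15-11:30.
Nikolai ∩ Erik ∩ Pablo ∩ Rina ∩ Wendy: ∅.
Nikolai ∩ Erik ∩ Pablo ∩ Rina ∩ Wendy ∩ Sven: ∅.
There is no time when everyone is free.
There is no common window, so the total is 0 minutes.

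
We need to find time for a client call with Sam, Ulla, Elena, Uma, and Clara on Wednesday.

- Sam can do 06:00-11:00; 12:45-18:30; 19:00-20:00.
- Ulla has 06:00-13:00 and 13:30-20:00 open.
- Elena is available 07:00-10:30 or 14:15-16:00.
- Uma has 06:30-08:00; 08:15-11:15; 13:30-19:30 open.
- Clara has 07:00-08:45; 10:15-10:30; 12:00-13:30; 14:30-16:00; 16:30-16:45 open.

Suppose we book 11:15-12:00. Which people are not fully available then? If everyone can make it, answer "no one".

Clara, Elena, Sam, Uma

Sam: not fully free for 11:15-12:00. Ulla: free for 11:15-12:00. Elena: not fully free for 11:15-12:00. Uma: not fully free for 11:15-12:00. Clara: not fully free for 11:15-12:00.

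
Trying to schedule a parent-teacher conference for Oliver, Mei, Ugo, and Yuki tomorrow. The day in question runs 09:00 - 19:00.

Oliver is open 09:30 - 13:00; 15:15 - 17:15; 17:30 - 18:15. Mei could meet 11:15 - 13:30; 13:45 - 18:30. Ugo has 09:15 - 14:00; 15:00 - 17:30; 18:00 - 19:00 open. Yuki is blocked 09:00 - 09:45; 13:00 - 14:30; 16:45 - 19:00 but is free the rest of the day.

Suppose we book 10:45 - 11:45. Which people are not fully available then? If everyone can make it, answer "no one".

Mei

Oliver free: 09:30-13:00, 15:15-17:15, 17:30-18:15.
Mei free: 11:15-13:30, 13:45-18:30.
Ugo free: 09:15-14:00, 15:00-17:30, 18:00-19:00.
Yuki free: 09:45-13:00, 14:30-16:45 (invert busy blocks within the working day).
Oliver: free for 10:45-11:45. Mei: not fully free for 10:45-11:45. Ugo: free for 10:45-11:45. Yuki: free for 10:45-11:45.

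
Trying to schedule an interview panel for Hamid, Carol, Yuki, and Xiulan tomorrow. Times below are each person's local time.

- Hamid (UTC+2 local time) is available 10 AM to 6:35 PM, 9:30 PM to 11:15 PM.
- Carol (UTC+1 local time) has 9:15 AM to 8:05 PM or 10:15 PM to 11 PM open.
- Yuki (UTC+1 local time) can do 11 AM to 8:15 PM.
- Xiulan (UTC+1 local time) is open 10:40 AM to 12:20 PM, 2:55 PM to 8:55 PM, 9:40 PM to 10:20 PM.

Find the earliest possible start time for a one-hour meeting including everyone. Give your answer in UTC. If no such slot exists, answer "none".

Hamid in UTC: 08:00-16:35, 19:30-21:15 (subtract 2h to convert from UTC+2).
Carol in UTC: 08:15-19:05, 21:15-22:00 (subtract 1h to convert from UTC+1).
Yuki in UTC: 10:00-19:15 (subtract 1h to convert from UTC+1).
Xiulan in UTC: 09:40-11:20, 13:55-19:55, 20:40-21:20 (subtract 1h to convert from UTC+1).
Hamid ∩ Carol: 08:15-16:35.
Hamid ∩ Carol ∩ Yuki: 10:00-16:35.
Hamid ∩ Carol ∩ Yuki ∩ Xiulan: 10:00-11:20, 13:55-16:35.
So the common availability across everyone is 10:00-11:20, 13:55-16:35.
The first common window of at least 60 minutes is 10:00-11:20, so the earliest start is 10:00.

10:00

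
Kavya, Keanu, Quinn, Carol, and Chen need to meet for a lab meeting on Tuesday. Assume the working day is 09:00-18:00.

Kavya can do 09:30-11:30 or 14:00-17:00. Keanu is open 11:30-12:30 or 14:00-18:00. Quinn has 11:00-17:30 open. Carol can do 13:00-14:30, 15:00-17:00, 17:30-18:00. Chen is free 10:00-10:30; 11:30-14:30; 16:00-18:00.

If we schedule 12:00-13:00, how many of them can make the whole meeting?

2

Quinn and Chen can make the full 12:00-13:00 slot — that's 2.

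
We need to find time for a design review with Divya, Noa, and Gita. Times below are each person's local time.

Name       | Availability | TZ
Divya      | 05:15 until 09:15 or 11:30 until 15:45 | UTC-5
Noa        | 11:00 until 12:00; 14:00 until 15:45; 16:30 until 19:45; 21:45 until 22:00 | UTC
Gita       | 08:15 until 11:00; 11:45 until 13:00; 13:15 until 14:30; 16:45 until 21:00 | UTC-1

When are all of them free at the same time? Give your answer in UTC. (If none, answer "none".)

11:00-12:00, 17:45-19:45

Divya in UTC: 10:15-14:15, 16:30-20:45 (add 5h to convert from UTC-5).
Noa in UTC: 11:00-12:00, 14:00-15:45, 16:30-19:45, 21:45-22:00.
Gita in UTC: 09:15-12:00, 12:45-14:00, 14:15-15:30, 17:45-22:00 (add 1h to convert from UTC-1).
Divya ∩ Noa: 11:00-12:00, 14:00-14:15, 16:30-19:45.
Divya ∩ Noa ∩ Gita: 11:00-12:00, 17:45-19:45.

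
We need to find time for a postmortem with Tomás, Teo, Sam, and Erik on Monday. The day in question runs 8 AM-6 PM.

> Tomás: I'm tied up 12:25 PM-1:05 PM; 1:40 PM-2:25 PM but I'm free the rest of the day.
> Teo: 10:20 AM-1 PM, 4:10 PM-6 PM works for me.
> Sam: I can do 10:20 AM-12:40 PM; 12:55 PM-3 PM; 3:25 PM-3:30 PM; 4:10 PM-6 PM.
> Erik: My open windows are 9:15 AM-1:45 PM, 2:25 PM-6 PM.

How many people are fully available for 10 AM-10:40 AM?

Tomás free: 08:00-12:25, 13:05-13:40, 14:25-18:00 (invert busy blocks within the working day).
Teo free: 10:20-13:00, 16:10-18:00.
Sam free: 10:20-12:40, 12:55-15:00, 15:25-15:30, 16:10-18:00.
Erik free: 09:15-13:45, 14:25-18:00.
Tomás and Erik can make the full 10:00-10:40 slot — that's 2.

2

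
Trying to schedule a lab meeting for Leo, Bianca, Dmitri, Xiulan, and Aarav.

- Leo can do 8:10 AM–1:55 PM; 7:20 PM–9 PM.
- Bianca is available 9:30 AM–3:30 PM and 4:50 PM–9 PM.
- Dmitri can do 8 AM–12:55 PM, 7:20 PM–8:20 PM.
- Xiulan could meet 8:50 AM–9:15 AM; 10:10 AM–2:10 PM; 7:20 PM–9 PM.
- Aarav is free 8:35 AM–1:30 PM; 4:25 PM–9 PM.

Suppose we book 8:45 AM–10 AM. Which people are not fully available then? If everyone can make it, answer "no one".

Bianca, Xiulan

Leo: free for 08:45-10:00. Bianca: not fully free for 08:45-10:00. Dmitri: free for 08:45-10:00. Xiulan: not fully free for 08:45-10:00. Aarav: free for 08:45-10:00.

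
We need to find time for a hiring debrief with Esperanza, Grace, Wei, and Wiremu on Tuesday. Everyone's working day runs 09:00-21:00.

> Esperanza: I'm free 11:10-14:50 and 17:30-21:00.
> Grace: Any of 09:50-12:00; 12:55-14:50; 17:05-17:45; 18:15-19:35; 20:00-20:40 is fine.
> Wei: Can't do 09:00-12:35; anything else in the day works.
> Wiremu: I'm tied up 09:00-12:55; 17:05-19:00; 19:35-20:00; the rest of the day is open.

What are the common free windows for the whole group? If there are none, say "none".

12:55-14:50, 19:00-19:35, 20:00-20:40

Esperanza free: 11:10-14:50, 17:30-21:00.
Grace free: 09:50-12:00, 12:55-14:50, 17:05-17:45, 18:15-19:35, 20:00-20:40.
Wei free: 12:35-21:00 (invert busy blocks within the working day).
Wiremu free: 12:55-17:05, 19:00-19:35, 20:00-21:00 (invert busy blocks within the working day).
Esperanza ∩ Grace: 11:10-12:00, 12:55-14:50, 17:30-17:45, 18:15-19:35, 20:00-20:40.
Esperanza ∩ Grace ∩ Wei: 12:55-14:50, 17:30-17:45, 18:15-19:35, 20:00-20:40.
Esperanza ∩ Grace ∩ Wei ∩ Wiremu: 12:55-14:50, 19:00-19:35, 20:00-20:40.
Those are the intersection windows.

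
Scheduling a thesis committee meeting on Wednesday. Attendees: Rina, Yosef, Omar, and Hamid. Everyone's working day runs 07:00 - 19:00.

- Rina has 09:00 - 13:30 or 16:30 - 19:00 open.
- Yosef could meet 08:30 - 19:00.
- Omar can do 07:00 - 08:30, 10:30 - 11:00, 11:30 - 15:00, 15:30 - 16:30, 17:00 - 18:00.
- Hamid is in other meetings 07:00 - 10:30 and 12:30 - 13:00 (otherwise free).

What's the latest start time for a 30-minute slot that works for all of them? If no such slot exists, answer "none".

17:30

Rina free: 09:00-13:30, 16:30-19:00.
Yosef free: 08:30-19:00.
Omar free: 07:00-08:30, 10:30-11:00, 11:30-15:00, 15:30-16:30, 17:00-18:00.
Hamid free: 10:30-12:30, 13:00-19:00 (invert busy blocks within the working day).
Rina ∩ Yosef: 09:00-13:30, 16:30-19:00.
Rina ∩ Yosef ∩ Omar: 10:30-11:00, 11:30-13:30, 17:00-18:00.
Rina ∩ Yosef ∩ Omar ∩ Hamid: 10:30-11:00, 11:30-12:30, 13:00-13:30, 17:00-18:00.
The last common window of at least 30 minutes is 17:00-18:00; a 30-minute meeting can start as late as 17:30 and still end by 18:00.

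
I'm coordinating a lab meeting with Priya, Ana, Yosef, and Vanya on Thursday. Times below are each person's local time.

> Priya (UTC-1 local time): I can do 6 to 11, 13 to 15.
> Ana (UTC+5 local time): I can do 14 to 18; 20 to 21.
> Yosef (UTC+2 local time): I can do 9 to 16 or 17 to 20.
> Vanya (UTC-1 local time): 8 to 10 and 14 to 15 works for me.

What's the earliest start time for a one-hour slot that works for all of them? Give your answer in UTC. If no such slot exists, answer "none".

Priya in UTC: 07:00-12:00, 14:00-16:00 (add 1h to convert from UTC-1).
Ana in UTC: 09:00-13:00, 15:00-16:00 (subtract 5h to convert from UTC+5).
Yosef in UTC: 07:00-14:00, 15:00-18:00 (subtract 2h to convert from UTC+2).
Vanya in UTC: 09:00-11:00, 15:00-16:00 (add 1h to convert from UTC-1).
Priya ∩ Ana: 09:00-12:00, 15:00-16:00.
Priya ∩ Ana ∩ Yosef: 09:00-12:00, 15:00-16:00.
Priya ∩ Ana ∩ Yosef ∩ Vanya: 09:00-11:00, 15:00-16:00.
The first common window of at least 60 minutes is 09:00-11:00, so the earliest start is 09:00.

09:00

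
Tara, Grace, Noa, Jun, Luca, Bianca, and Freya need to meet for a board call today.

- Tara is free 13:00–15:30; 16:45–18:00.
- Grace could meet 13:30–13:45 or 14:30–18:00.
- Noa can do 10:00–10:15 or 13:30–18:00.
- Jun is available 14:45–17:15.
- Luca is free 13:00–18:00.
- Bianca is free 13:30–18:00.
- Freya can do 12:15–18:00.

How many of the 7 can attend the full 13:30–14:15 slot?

5

Tara, Noa, Luca, Bianca, and Freya can make the full 13:30-14:15 slot — that's 5.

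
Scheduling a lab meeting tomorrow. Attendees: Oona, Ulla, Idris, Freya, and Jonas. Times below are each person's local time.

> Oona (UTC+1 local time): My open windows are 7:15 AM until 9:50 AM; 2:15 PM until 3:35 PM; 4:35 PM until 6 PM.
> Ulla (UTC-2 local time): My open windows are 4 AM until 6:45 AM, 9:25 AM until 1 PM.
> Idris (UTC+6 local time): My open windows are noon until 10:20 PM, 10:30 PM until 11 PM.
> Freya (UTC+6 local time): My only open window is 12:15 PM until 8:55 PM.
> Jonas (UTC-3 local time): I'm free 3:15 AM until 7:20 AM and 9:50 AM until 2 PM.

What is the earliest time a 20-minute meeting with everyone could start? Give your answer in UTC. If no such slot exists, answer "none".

Oona in UTC: 06:15-08:50, 13:15-14:35, 15:35-17:00 (subtract 1h to convert from UTC+1).
Ulla in UTC: 06:00-08:45, 11:25-15:00 (add 2h to convert from UTC-2).
Idris in UTC: 06:00-16:20, 16:30-17:00 (subtract 6h to convert from UTC+6).
Freya in UTC: 06:15-14:55 (subtract 6h to convert from UTC+6).
Jonas in UTC: 06:15-10:20, 12:50-17:00 (add 3h to convert from UTC-3).
Oona ∩ Ulla: 06:15-08:45, 13:15-14:35.
Oona ∩ Ulla ∩ Idris: 06:15-08:45, 13:15-14:35.
Oona ∩ Ulla ∩ Idris ∩ Freya: 06:15-08:45, 13:15-14:35.
Oona ∩ Ulla ∩ Idris ∩ Freya ∩ Jonas: 06:15-08:45, 13:15-14:35.
The first common window of at least 20 minutes is 06:15-08:45, so the earliest start is 06:15.

06:15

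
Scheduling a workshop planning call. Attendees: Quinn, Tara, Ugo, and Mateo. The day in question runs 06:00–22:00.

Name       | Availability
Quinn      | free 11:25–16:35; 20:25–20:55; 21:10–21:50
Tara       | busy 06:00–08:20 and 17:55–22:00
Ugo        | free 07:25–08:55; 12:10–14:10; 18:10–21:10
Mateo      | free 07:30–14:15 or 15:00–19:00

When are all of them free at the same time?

12:10-14:10

Quinn free: 11:25-16:35, 20:25-20:55, 21:10-21:50.
Tara free: 08:20-17:55 (invert busy blocks within the working day).
Ugo free: 07:25-08:55, 12:10-14:10, 18:10-21:10.
Mateo free: 07:30-14:15, 15:00-19:00.
Quinn ∩ Tara: 11:25-16:35.
Quinn ∩ Tara ∩ Ugo: 12:10-14:10.
Quinn ∩ Tara ∩ Ugo ∩ Mateo: 12:10-14:10.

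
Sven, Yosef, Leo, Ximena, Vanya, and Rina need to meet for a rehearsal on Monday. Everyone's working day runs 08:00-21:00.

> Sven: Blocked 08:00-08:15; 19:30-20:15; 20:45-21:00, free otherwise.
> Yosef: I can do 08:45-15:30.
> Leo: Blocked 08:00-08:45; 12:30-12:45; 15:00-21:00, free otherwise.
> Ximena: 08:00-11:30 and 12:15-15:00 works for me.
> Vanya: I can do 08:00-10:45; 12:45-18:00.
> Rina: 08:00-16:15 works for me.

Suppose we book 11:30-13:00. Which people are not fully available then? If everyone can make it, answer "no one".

Sven free: 08:15-19:30, 20:15-20:45 (invert busy blocks within the working day).
Yosef free: 08:45-15:30.
Leo free: 08:45-12:30, 12:45-15:00 (invert busy blocks within the working day).
Ximena free: 08:00-11:30, 12:15-15:00.
Vanya free: 08:00-10:45, 12:45-18:00.
Rina free: 08:00-16:15.
Sven: free for 11:30-13:00. Yosef: free for 11:30-13:00. Leo: not fully free for 11:30-13:00. Ximena: not fully free for 11:30-13:00. Vanya: not fully free for 11:30-13:00. Rina: free for 11:30-13:00.

Leo, Vanya, Ximena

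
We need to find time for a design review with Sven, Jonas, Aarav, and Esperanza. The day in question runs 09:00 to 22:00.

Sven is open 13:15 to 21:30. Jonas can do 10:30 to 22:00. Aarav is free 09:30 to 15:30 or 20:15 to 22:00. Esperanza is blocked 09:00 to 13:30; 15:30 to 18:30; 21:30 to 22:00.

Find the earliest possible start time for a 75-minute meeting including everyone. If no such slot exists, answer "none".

Sven free: 13:15-21:30.
Jonas free: 10:30-22:00.
Aarav free: 09:30-15:30, 20:15-22:00.
Esperanza free: 13:30-15:30, 18:30-21:30 (invert busy blocks within the working day).
Sven ∩ Jonas: 13:15-21:30.
Sven ∩ Jonas ∩ Aarav: 13:15-15:30, 20:15-21:30.
Sven ∩ Jonas ∩ Aarav ∩ Esperanza: 13:30-15:30, 20:15-21:30.
The first common window of at least 75 minutes is 13:30-15:30, so the earliest start is 13:30.

13:30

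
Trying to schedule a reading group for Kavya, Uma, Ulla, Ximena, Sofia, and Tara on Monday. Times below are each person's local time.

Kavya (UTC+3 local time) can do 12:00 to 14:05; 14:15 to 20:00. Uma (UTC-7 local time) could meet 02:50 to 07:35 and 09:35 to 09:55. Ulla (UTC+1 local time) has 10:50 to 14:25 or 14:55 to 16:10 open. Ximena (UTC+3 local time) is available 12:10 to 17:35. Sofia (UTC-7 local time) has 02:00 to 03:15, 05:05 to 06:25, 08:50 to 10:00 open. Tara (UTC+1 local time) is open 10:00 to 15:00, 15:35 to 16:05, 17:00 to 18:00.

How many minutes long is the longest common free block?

80

Kavya in UTC: 09:00-11:05, 11:15-17:00 (subtract 3h to convert from UTC+3).
Uma in UTC: 09:50-14:35, 16:35-16:55 (add 7h to convert from UTC-7).
Ulla in UTC: 09:50-13:25, 13:55-15:10 (subtract 1h to convert from UTC+1).
Ximena in UTC: 09:10-14:35 (subtract 3h to convert from UTC+3).
Sofia in UTC: 09:00-10:15, 12:05-13:25, 15:50-17:00 (add 7h to convert from UTC-7).
Tara in UTC: 09:00-14:00, 14:35-15:05, 16:00-17:00 (subtract 1h to convert from UTC+1).
Kavya ∩ Uma: 09:50-11:05, 11:15-14:35, 16:35-16:55.
Kavya ∩ Uma ∩ Ulla: 09:50-11:05, 11:15-13:25, 13:55-14:35.
Kavya ∩ Uma ∩ Ulla ∩ Ximena: 09:50-11:05, 11:15-13:25, 13:55-14:35.
Kavya ∩ Uma ∩ Ulla ∩ Ximena ∩ Sofia: 09:50-10:15, 12:05-13:25.
Kavya ∩ Uma ∩ Ulla ∩ Ximena ∩ Sofia ∩ Tara: 09:50-10:15, 12:05-13:25.
The longest is 12:05-13:25 at 80 minutes.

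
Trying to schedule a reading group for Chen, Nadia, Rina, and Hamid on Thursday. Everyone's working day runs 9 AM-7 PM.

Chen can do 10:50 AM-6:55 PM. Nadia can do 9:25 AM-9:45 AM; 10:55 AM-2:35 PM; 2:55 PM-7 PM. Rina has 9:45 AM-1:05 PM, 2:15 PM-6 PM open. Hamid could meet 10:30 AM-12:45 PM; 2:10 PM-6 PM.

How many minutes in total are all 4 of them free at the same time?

315

Chen ∩ Nadia: 10:55-14:35, 14:55-18:55.
Chen ∩ Nadia ∩ Rina: 10:55-13:05, 14:15-14:35, 14:55-18:00.
Chen ∩ Nadia ∩ Rina ∩ Hamid: 10:55-12:45, 14:15-14:35, 14:55-18:00.
Summing the common windows: 110 + 20 + 185 = 315 minutes.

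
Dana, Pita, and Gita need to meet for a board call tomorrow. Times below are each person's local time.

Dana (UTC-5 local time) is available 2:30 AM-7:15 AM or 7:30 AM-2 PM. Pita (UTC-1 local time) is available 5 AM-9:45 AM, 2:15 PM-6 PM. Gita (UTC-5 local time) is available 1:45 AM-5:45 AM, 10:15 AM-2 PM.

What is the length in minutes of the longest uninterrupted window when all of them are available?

Dana in UTC: 07:30-12:15, 12:30-19:00 (add 5h to convert from UTC-5).
Pita in UTC: 06:00-10:45, 15:15-19:00 (add 1h to convert from UTC-1).
Gita in UTC: 06:45-10:45, 15:15-19:00 (add 5h to convert from UTC-5).
Dana ∩ Pita: 07:30-10:45, 15:15-19:00.
Dana ∩ Pita ∩ Gita: 07:30-10:45, 15:15-19:00.
So the common availability across everyone is 07:30-10:45, 15:15-19:00.
The longest is 15:15-19:00 at 225 minutes.

225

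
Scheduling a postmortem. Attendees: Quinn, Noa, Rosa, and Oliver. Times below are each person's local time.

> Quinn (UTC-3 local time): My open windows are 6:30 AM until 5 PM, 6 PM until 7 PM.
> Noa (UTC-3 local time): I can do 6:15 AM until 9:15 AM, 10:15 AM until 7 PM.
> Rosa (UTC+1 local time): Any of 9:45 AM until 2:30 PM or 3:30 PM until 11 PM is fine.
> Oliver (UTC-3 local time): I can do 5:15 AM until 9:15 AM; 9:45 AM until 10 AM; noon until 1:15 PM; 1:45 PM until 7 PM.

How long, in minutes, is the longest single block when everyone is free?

Quinn in UTC: 09:30-20:00, 21:00-22:00 (add 3h to convert from UTC-3).
Noa in UTC: 09:15-12:15, 13:15-22:00 (add 3h to convert from UTC-3).
Rosa in UTC: 08:45-13:30, 14:30-22:00 (subtract 1h to convert from UTC+1).
Oliver in UTC: 08:15-12:15, 12:45-13:00, 15:00-16:15, 16:45-22:00 (add 3h to convert from UTC-3).
Quinn ∩ Noa: 09:30-12:15, 13:15-20:00, 21:00-22:00.
Quinn ∩ Noa ∩ Rosa: 09:30-12:15, 13:15-13:30, 14:30-20:00, 21:00-22:00.
Quinn ∩ Noa ∩ Rosa ∩ Oliver: 09:30-12:15, 15:00-16:15, 16:45-20:00, 21:00-22:00.
The longest is 16:45-20:00 at 195 minutes.

195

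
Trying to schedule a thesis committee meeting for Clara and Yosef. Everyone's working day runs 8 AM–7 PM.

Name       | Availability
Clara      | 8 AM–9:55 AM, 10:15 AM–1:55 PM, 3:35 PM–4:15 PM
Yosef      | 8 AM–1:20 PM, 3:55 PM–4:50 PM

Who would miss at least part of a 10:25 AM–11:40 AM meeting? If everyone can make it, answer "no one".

Clara: free for 10:25-11:40. Yosef: free for 10:25-11:40.

no one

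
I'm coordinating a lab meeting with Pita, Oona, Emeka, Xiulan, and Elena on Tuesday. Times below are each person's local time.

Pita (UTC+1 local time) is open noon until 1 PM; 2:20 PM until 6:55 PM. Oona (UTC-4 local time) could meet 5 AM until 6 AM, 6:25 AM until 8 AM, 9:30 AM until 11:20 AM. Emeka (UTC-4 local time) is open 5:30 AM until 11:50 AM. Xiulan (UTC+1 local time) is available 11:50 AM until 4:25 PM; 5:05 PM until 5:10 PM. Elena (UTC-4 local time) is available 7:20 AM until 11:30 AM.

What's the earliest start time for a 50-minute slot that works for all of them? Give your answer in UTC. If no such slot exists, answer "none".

Pita in UTC: 11:00-12:00, 13:20-17:55 (subtract 1h to convert from UTC+1).
Oona in UTC: 09:00-10:00, 10:25-12:00, 13:30-15:20 (add 4h to convert from UTC-4).
Emeka in UTC: 09:30-15:50 (add 4h to convert from UTC-4).
Xiulan in UTC: 10:50-15:25, 16:05-16:10 (subtract 1h to convert from UTC+1).
Elena in UTC: 11:20-15:30 (add 4h to convert from UTC-4).
Pita ∩ Oona: 11:00-12:00, 13:30-15:20.
Pita ∩ Oona ∩ Emeka: 11:00-12:00, 13:30-15:20.
Pita ∩ Oona ∩ Emeka ∩ Xiulan: 11:00-12:00, 13:30-15:20.
Pita ∩ Oona ∩ Emeka ∩ Xiulan ∩ Elena: 11:20-12:00, 13:30-15:20.
Those are the intersection windows.
The first common window of at least 50 minutes is 13:30-15:20, so the earliest start is 13:30.

13:30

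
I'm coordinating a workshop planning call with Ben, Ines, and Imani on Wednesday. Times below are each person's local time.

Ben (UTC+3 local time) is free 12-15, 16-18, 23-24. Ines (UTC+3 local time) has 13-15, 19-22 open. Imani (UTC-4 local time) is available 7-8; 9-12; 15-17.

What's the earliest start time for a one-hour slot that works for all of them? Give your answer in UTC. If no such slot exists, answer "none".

Ben in UTC: 09:00-12:00, 13:00-15:00, 20:00-21:00 (subtract 3h to convert from UTC+3).
Ines in UTC: 10:00-12:00, 16:00-19:00 (subtract 3h to convert from UTC+3).
Imani in UTC: 11:00-12:00, 13:00-16:00, 19:00-21:00 (add 4h to convert from UTC-4).
Ben ∩ Ines: 10:00-12:00.
Ben ∩ Ines ∩ Imani: 11:00-12:00.
The first common window of at least 60 minutes is 11:00-12:00, so the earliest start is 11:00.

11:00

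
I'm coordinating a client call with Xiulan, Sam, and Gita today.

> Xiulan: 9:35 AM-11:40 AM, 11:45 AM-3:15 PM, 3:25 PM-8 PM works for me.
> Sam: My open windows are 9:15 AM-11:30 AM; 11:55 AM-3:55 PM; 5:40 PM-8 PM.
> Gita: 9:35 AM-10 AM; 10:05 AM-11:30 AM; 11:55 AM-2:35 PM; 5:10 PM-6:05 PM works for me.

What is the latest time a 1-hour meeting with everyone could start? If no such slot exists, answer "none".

Xiulan ∩ Sam: 09:35-11:30, 11:55-15:15, 15:25-15:55, 17:40-20:00.
Xiulan ∩ Sam ∩ Gita: 09:35-10:00, 10:05-11:30, 11:55-14:35, 17:40-18:05.
The last common window of at least 60 minutes is 11:55-14:35; a 60-minute meeting can start as late as 13:35 and still end by 14:35.

13:35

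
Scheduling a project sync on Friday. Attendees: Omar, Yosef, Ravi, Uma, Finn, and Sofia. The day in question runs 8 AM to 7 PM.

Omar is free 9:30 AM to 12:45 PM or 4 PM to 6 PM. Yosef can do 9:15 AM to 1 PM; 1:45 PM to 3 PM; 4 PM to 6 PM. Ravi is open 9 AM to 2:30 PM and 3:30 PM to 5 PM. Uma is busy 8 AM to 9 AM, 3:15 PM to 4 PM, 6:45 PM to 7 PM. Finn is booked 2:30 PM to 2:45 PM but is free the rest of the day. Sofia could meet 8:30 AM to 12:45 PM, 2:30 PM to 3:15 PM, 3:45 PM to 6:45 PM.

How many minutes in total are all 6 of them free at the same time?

255

Omar free: 09:30-12:45, 16:00-18:00.
Yosef free: 09:15-13:00, 13:45-15:00, 16:00-18:00.
Ravi free: 09:00-14:30, 15:30-17:00.
Uma free: 09:00-15:15, 16:00-18:45 (invert busy blocks within the working day).
Finn free: 08:00-14:30, 14:45-19:00 (invert busy blocks within the working day).
Sofia free: 08:30-12:45, 14:30-15:15, 15:45-18:45.
Omar ∩ Yosef: 09:30-12:45, 16:00-18:00.
Omar ∩ Yosef ∩ Ravi: 09:30-12:45, 16:00-17:00.
Omar ∩ Yosef ∩ Ravi ∩ Uma: 09:30-12:45, 16:00-17:00.
Omar ∩ Yosef ∩ Ravi ∩ Uma ∩ Finn: 09:30-12:45, 16:00-17:00.
Omar ∩ Yosef ∩ Ravi ∩ Uma ∩ Finn ∩ Sofia: 09:30-12:45, 16:00-17:00.
So the common availability across everyone is 09:30-12:45, 16:00-17:00.
Summing the common windows: 195 + 60 = 255 minutes.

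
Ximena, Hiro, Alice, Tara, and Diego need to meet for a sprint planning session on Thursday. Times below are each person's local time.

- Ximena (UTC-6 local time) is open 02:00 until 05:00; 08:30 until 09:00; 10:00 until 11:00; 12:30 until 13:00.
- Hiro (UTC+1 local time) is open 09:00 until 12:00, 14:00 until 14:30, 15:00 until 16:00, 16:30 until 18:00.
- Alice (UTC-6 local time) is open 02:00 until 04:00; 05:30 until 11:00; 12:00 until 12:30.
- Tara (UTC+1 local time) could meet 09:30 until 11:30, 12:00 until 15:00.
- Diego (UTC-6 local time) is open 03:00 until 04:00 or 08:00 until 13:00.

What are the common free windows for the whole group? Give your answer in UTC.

09:00-10:00

Ximena in UTC: 08:00-11:00, 14:30-15:00, 16:00-17:00, 18:30-19:00 (add 6h to convert from UTC-6).
Hiro in UTC: 08:00-11:00, 13:00-13:30, 14:00-15:00, 15:30-17:00 (subtract 1h to convert from UTC+1).
Alice in UTC: 08:00-10:00, 11:30-17:00, 18:00-18:30 (add 6h to convert from UTC-6).
Tara in UTC: 08:30-10:30, 11:00-14:00 (subtract 1h to convert from UTC+1).
Diego in UTC: 09:00-10:00, 14:00-19:00 (add 6h to convert from UTC-6).
Ximena ∩ Hiro: 08:00-11:00, 14:30-15:00, 16:00-17:00.
Ximena ∩ Hiro ∩ Alice: 08:00-10:00, 14:30-15:00, 16:00-17:00.
Ximena ∩ Hiro ∩ Alice ∩ Tara: 08:30-10:00.
Ximena ∩ Hiro ∩ Alice ∩ Tara ∩ Diego: 09:00-10:00.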